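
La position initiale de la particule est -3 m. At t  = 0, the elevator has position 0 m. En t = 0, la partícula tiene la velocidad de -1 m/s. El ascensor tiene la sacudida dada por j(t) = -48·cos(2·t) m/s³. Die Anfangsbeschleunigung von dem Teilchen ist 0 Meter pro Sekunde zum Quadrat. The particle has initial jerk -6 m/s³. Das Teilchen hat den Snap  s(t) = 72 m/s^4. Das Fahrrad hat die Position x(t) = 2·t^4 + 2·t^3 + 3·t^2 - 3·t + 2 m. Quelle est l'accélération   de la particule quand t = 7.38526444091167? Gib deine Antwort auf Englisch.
To solve this, we need to take 2 integrals of our snap equation s(t) = 72. The integral of snap, with j(0) = -6, gives jerk: j(t) = 72·t - 6. Finding the integral of j(t) and using a(0) = 0: a(t) = 6·t·(6·t - 1). We have acceleration a(t) = 6·t·(6·t - 1). Substituting t = 7.38526444091167: a(7.38526444091167) = 1919.20512439353.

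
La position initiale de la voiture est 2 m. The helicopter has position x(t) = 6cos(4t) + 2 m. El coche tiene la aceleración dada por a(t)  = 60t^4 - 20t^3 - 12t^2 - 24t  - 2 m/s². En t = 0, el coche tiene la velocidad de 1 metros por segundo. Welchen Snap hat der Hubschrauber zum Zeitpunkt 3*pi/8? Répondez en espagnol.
Para resolver esto, necesitamos tomar 4 derivadas de nuestra ecuación de la posición x(t) = 6·cos(4·t) + 2. Tomando d/dt de x(t), encontramos v(t) = -24·sin(4·t). La derivada de la velocidad da la aceleración: a(t) = -96·cos(4·t). Tomando d/dt de a(t), encontramos j(t) = 384·sin(4·t). Derivando la sacudida, obtenemos el snap: s(t) = 1536·cos(4·t). De la ecuación del snap s(t) = 1536·cos(4·t), sustituimos t = 3*pi/8 para obtener s = 0.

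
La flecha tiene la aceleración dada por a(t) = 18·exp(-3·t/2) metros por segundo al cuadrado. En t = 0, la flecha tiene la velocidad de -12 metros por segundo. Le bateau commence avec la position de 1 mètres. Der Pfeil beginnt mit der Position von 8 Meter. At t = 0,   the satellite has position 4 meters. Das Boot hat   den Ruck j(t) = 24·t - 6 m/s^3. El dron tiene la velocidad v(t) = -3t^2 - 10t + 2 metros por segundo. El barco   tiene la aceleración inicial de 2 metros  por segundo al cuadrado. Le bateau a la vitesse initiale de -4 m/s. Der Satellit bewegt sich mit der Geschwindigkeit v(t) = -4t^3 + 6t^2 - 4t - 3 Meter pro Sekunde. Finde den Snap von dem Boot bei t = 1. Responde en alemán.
Ausgehend von dem Ruck j(t) = 24·t - 6, nehmen wir 1 Ableitung. Mit d/dt von j(t) finden wir s(t) = 24. Aus der Gleichung für den Snap s(t) = 24, setzen wir t = 1 ein und erhalten s = 24.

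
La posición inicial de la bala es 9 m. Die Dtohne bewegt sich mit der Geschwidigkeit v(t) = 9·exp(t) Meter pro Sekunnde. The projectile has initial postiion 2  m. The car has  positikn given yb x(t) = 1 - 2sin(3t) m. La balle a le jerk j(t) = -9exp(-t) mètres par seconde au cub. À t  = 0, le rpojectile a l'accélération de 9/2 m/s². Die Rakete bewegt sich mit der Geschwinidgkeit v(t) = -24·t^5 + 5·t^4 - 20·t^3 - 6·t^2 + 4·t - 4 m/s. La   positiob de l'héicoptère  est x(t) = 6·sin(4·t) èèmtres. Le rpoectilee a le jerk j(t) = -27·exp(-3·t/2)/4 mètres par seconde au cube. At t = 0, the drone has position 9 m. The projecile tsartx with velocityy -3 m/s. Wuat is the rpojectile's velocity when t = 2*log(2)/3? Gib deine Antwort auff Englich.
To solve this, we need to take 2 integrals of our jerk equation j(t) = -27·exp(-3·t/2)/4. Finding the integral of j(t) and using a(0) = 9/2: a(t) = 9·exp(-3·t/2)/2. The integral of acceleration is velocity. Using v(0) = -3, we get v(t) = -3·exp(-3·t/2). We have velocity v(t) = -3·exp(-3·t/2). Substituting t = 2*log(2)/3: v(2*log(2)/3) = -3/2.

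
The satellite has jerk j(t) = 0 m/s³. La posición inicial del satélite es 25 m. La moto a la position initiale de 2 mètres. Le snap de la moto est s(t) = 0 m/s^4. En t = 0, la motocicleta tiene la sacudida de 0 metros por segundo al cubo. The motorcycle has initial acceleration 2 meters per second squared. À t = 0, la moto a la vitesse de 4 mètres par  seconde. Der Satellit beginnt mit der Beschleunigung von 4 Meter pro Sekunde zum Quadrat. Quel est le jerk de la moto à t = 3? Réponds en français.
Pour résoudre ceci, nous devons prendre 1 intégrale de notre équation du snap s(t) = 0. La primitive du snap, avec j(0) = 0, donne le jerk: j(t) = 0. De l'équation du jerk j(t) = 0, nous substituons t = 3 pour obtenir j = 0.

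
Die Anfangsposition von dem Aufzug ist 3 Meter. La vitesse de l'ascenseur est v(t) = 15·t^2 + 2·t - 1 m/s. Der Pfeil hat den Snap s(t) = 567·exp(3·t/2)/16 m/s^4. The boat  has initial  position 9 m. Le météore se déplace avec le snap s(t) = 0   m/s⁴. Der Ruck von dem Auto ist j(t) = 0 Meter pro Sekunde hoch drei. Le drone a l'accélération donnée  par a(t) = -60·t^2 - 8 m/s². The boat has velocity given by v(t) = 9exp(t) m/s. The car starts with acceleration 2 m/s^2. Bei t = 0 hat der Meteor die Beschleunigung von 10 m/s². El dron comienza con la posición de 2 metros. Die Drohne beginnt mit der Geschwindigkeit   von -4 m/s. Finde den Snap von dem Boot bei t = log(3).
Ausgehend von der Geschwindigkeit v(t) = 9·exp(t), nehmen wir 3 Ableitungen. Mit d/dt von v(t) finden wir a(t) = 9·exp(t). Mit d/dt von a(t) finden wir j(t) = 9·exp(t). Mit d/dt von j(t) finden wir s(t) = 9·exp(t). Mit s(t) = 9·exp(t) und Einsetzen von t = log(3), finden wir s = 27.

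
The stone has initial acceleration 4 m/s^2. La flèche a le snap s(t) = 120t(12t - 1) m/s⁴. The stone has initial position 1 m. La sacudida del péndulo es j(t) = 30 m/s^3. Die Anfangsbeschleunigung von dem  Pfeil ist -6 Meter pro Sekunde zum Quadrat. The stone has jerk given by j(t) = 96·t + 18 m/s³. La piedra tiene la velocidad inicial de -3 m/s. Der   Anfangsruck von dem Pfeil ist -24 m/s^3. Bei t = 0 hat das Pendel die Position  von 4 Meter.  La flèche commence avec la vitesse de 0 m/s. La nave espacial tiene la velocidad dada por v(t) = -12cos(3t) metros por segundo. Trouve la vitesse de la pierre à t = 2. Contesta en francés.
Nous devons trouver la primitive de notre équation du jerk j(t) = 96·t + 18 2 fois. L'intégrale du jerk, avec a(0) = 4, donne l'accélération: a(t) = 48·t^2 + 18·t + 4. La primitive de l'accélération, avec v(0) = -3, donne la vitesse: v(t) = 16·t^3 + 9·t^2 + 4·t - 3. De l'équation de la vitesse v(t) = 16·t^3 + 9·t^2 + 4·t - 3, nous substituons t = 2 pour obtenir v = 169.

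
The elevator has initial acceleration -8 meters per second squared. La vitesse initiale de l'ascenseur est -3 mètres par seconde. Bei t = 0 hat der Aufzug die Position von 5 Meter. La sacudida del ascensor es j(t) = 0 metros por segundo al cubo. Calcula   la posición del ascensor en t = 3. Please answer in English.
We must find the antiderivative of our jerk equation j(t) = 0 3 times. Taking ∫j(t)dt and applying a(0) = -8, we find a(t) = -8. The antiderivative of acceleration is velocity. Using v(0) = -3, we get v(t) = -8·t - 3. Taking ∫v(t)dt and applying x(0) = 5, we find x(t) = -4·t^2 - 3·t + 5. Using x(t) = -4·t^2 - 3·t + 5 and substituting t = 3, we find x = -40.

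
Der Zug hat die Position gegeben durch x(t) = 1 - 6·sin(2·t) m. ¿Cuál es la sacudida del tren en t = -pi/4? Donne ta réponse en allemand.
Wir müssen unsere Gleichung für die Position x(t) = 1 - 6·sin(2·t) 3-mal ableiten. Durch Ableiten von der Position erhalten wir die Geschwindigkeit: v(t) = -12·cos(2·t). Durch Ableiten von der Geschwindigkeit erhalten wir die Beschleunigung: a(t) = 24·sin(2·t). Die Ableitung von der Beschleunigung ergibt den Ruck: j(t) = 48·cos(2·t). Wir haben den Ruck j(t) = 48·cos(2·t). Durch Einsetzen von t = -pi/4: j(-pi/4) = 0.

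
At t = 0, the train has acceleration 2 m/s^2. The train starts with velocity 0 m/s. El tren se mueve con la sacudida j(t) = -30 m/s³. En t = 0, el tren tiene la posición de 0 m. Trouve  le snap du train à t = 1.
En partant du jerk j(t) = -30, nous prenons 1 dérivée. En dérivant le jerk, nous obtenons le snap: s(t) = 0. De l'équation du snap s(t) = 0, nous substituons t = 1 pour obtenir s = 0.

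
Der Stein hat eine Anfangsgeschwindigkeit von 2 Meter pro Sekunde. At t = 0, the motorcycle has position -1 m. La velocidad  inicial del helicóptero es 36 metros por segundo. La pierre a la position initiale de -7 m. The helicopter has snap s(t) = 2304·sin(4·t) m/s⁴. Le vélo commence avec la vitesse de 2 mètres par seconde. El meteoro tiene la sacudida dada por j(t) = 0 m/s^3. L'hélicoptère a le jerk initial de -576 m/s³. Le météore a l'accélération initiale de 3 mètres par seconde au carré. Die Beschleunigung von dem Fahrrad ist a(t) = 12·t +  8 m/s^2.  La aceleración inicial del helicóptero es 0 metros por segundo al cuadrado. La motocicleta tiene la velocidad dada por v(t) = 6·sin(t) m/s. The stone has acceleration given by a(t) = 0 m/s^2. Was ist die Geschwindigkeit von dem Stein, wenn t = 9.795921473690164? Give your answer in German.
Wir müssen unsere Gleichung für die Beschleunigung a(t) = 0 1-mal integrieren. Durch Integration von der Beschleunigung und Verwendung der Anfangsbedingung v(0) = 2, erhalten wir v(t) = 2. Aus der Gleichung für die Geschwindigkeit v(t) = 2, setzen wir t = 9.795921473690164 ein und erhalten v = 2.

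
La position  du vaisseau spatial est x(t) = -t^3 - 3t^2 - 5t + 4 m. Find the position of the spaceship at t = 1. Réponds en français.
En utilisant x(t) = -t^3 - 3·t^2 - 5·t + 4 et en substituant t = 1, nous trouvons x = -5.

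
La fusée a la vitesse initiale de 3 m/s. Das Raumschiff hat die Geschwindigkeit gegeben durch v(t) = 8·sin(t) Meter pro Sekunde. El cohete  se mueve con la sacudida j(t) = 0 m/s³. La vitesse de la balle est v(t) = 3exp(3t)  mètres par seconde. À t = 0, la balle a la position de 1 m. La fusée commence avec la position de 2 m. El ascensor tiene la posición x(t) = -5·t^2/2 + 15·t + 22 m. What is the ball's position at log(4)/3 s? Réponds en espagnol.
Necesitamos integrar nuestra ecuación de la velocidad v(t) = 3·exp(3·t) 1 vez. La integral de la velocidad es la posición. Usando x(0) = 1, obtenemos x(t) = exp(3·t). De la ecuación de la posición x(t) = exp(3·t), sustituimos t = log(4)/3 para obtener x = 4.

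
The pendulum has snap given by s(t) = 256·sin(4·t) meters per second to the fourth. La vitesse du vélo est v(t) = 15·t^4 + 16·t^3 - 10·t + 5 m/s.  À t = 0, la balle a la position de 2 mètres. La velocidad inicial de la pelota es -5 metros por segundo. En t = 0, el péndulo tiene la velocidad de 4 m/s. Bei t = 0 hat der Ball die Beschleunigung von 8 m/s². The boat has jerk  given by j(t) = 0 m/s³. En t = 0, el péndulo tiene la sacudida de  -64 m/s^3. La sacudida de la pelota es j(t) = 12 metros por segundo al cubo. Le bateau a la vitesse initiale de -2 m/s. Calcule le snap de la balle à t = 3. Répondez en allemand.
Wir müssen unsere Gleichung für den Ruck j(t) = 12 1-mal ableiten. Die Ableitung von dem Ruck ergibt den Snap: s(t) = 0. Wir haben den Snap s(t) = 0. Durch Einsetzen von t = 3: s(3) = 0.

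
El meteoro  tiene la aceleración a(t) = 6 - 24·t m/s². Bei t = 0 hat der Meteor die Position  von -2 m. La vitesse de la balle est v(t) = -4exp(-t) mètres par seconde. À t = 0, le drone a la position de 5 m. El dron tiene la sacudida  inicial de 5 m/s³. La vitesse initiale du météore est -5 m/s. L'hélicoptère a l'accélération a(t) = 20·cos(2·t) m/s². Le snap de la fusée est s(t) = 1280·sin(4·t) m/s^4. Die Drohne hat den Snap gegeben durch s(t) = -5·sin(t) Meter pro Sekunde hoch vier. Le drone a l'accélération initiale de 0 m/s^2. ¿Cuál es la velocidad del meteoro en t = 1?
Debemos encontrar la integral de nuestra ecuación de la aceleración a(t) = 6 - 24·t 1 vez. La integral de la aceleración es la velocidad. Usando v(0) = -5, obtenemos v(t) = -12·t^2 + 6·t - 5. Usando v(t) = -12·t^2 + 6·t - 5 y sustituyendo t = 1, encontramos v = -11.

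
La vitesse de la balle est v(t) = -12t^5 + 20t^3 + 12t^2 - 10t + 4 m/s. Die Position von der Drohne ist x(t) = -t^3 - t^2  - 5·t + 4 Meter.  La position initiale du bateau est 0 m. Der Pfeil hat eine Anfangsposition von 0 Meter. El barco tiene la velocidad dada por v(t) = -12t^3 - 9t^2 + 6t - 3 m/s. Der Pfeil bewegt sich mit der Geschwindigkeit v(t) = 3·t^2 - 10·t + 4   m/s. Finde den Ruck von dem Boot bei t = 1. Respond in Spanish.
Partiendo de la velocidad v(t) = -12·t^3 - 9·t^2 + 6·t - 3, tomamos 2 derivadas. Derivando la velocidad, obtenemos la aceleración: a(t) = -36·t^2 - 18·t + 6. La derivada de la aceleración da la sacudida: j(t) = -72·t - 18. De la ecuación de la sacudida j(t) = -72·t - 18, sustituimos t = 1 para obtener j = -90.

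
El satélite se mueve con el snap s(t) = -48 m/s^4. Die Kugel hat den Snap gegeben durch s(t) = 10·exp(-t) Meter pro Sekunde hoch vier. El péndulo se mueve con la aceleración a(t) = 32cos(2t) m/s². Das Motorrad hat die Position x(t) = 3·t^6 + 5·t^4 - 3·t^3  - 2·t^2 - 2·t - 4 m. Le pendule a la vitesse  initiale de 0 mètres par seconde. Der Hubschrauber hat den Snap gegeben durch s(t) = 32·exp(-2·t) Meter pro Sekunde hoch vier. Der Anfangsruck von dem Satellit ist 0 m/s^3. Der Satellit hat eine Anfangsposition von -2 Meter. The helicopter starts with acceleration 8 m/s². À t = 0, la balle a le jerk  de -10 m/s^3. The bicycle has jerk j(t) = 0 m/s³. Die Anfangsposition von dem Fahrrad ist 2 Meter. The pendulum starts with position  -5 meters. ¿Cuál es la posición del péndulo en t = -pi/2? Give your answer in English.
To solve this, we need to take 2 integrals of our acceleration equation a(t) = 32·cos(2·t). The integral of acceleration is velocity. Using v(0) = 0, we get v(t) = 16·sin(2·t). The integral of velocity, with x(0) = -5, gives position: x(t) = 3 - 8·cos(2·t). From the given position equation x(t) = 3 - 8·cos(2·t), we substitute t = -pi/2 to get x = 11.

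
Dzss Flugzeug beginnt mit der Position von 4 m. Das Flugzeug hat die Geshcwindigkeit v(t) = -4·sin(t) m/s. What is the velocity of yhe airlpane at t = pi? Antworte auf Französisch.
En utilisant v(t) = -4·sin(t) et en substituant t = pi, nous trouvons v = 0.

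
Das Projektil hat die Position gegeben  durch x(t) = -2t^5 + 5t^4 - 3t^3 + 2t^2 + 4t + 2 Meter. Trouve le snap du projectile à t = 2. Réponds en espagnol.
Partiendo de la posición x(t) = -2·t^5 + 5·t^4 - 3·t^3 + 2·t^2 + 4·t + 2, tomamos 4 derivadas. La derivada de la posición da la velocidad: v(t) = -10·t^4 + 20·t^3 - 9·t^2 + 4·t + 4. Tomando d/dt de v(t), encontramos a(t) = -40·t^3 + 60·t^2 - 18·t + 4. La derivada de la aceleración da la sacudida: j(t) = -120·t^2 + 120·t - 18. La derivada de la sacudida da el snap: s(t) = 120 - 240·t. Tenemos el snap s(t) = 120 - 240·t. Sustituyendo t = 2: s(2) = -360.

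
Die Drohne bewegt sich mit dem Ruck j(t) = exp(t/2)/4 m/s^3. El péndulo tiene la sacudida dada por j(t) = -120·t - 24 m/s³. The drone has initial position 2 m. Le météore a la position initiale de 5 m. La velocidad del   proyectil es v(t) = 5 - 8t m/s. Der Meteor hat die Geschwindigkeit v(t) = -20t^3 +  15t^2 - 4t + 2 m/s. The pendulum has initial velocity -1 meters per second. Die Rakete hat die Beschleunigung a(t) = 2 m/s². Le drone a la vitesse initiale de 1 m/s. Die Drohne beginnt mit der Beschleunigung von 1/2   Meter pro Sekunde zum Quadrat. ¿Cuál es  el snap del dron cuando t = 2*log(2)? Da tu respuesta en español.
Debemos derivar nuestra ecuación de la sacudida j(t) = exp(t/2)/4 1 vez. Derivando la sacudida, obtenemos el snap: s(t) = exp(t/2)/8. De la ecuación del snap s(t) = exp(t/2)/8, sustituimos t = 2*log(2) para obtener s = 1/4.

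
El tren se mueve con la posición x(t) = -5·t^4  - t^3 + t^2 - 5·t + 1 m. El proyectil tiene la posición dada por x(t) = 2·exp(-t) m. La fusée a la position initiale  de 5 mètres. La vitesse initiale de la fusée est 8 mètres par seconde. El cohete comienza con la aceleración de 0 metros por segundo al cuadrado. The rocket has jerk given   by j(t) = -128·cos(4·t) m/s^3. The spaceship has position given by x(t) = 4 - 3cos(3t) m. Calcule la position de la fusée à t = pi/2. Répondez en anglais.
We must find the integral of our jerk equation j(t) = -128·cos(4·t) 3 times. Finding the antiderivative of j(t) and using a(0) = 0: a(t) = -32·sin(4·t). The antiderivative of acceleration, with v(0) = 8, gives velocity: v(t) = 8·cos(4·t). Integrating velocity and using the initial condition x(0) = 5, we get x(t) = 2·sin(4·t) + 5. We have position x(t) = 2·sin(4·t) + 5. Substituting t = pi/2: x(pi/2) = 5.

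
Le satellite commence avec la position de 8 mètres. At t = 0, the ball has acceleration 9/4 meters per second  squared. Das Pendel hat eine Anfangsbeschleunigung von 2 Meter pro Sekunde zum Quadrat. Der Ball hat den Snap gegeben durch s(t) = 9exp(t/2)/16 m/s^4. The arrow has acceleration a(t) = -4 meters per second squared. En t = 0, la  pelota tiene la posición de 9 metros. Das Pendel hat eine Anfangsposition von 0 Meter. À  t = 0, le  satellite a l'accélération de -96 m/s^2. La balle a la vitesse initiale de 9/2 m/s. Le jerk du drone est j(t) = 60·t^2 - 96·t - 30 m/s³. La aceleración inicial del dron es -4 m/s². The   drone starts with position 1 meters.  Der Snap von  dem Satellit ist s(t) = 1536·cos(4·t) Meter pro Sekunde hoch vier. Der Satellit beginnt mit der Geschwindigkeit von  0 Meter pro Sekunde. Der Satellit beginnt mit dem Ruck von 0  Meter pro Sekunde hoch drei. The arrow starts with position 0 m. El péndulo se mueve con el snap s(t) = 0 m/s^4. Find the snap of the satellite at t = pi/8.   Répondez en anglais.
From the given snap equation s(t) = 1536·cos(4·t), we substitute t = pi/8 to get s = 0.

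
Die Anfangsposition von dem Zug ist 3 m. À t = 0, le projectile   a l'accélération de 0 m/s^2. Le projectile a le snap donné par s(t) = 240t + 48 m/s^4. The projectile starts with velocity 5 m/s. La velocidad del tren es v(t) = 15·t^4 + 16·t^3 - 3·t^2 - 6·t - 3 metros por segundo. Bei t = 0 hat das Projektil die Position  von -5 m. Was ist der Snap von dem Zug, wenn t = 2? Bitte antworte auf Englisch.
To solve this, we need to take 3 derivatives of our velocity equation v(t) = 15·t^4 + 16·t^3 - 3·t^2 - 6·t - 3. Taking d/dt of v(t), we find a(t) = 60·t^3 + 48·t^2 - 6·t - 6. Differentiating acceleration, we get jerk: j(t) = 180·t^2 + 96·t - 6. The derivative of jerk gives snap: s(t) = 360·t + 96. From the given snap equation s(t) = 360·t + 96, we substitute t = 2 to get s = 816.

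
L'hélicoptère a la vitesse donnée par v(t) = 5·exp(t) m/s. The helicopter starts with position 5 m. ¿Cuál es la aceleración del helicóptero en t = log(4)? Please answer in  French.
En partant de la vitesse v(t) = 5·exp(t), nous prenons 1 dérivée. En prenant d/dt de v(t), nous trouvons a(t) = 5·exp(t). Nous avons l'accélération a(t) = 5·exp(t). En substituant t = log(4): a(log(4)) = 20.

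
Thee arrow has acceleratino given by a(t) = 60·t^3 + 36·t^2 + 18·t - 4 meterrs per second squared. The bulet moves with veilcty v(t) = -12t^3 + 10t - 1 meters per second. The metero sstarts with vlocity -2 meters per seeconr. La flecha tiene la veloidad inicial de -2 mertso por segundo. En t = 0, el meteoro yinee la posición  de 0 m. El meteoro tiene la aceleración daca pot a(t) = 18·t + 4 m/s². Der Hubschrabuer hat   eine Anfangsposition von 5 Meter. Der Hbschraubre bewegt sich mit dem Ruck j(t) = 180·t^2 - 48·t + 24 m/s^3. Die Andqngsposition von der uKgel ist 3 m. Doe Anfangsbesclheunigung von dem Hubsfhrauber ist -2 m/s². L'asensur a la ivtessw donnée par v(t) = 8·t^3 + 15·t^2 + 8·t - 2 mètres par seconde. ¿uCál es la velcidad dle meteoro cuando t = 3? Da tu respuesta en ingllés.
To solve this, we need to take 1 integral of our acceleration equation a(t) = 18·t + 4. The antiderivative of acceleration is velocity. Using v(0) = -2, we get v(t) = 9·t^2 + 4·t - 2. We have velocity v(t) = 9·t^2 + 4·t - 2. Substituting t = 3: v(3) = 91.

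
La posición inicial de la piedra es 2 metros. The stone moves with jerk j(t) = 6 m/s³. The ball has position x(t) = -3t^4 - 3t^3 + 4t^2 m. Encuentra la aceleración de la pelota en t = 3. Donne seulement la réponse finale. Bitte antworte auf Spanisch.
La respuesta es -370.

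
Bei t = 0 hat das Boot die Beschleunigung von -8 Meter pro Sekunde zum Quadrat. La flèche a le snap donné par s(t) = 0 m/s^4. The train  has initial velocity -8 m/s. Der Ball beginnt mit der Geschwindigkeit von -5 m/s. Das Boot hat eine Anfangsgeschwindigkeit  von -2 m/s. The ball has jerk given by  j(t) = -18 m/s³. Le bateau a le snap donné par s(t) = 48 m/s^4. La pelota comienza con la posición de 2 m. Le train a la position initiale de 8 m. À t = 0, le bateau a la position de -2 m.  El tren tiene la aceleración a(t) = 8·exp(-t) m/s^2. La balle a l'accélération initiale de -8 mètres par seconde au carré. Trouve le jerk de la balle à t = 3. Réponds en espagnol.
Usando j(t) = -18 y sustituyendo t = 3, encontramos j = -18.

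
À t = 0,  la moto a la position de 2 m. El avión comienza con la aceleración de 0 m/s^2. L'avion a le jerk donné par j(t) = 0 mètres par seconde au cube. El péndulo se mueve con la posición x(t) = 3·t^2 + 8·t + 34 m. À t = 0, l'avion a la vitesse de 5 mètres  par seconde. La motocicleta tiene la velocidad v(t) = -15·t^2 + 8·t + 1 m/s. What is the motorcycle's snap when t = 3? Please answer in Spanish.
Partiendo de la velocidad v(t) = -15·t^2 + 8·t + 1, tomamos 3 derivadas. Tomando d/dt de v(t), encontramos a(t) = 8 - 30·t. Derivando la aceleración, obtenemos la sacudida: j(t) = -30. Derivando la sacudida, obtenemos el snap: s(t) = 0. Usando s(t) = 0 y sustituyendo t = 3, encontramos s = 0.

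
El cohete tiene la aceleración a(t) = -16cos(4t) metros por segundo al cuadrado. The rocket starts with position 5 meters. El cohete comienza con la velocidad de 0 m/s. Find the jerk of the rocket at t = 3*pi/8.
To solve this, we need to take 1 derivative of our acceleration equation a(t) = -16·cos(4·t). Taking d/dt of a(t), we find j(t) = 64·sin(4·t). Using j(t) = 64·sin(4·t) and substituting t = 3*pi/8, we find j = -64.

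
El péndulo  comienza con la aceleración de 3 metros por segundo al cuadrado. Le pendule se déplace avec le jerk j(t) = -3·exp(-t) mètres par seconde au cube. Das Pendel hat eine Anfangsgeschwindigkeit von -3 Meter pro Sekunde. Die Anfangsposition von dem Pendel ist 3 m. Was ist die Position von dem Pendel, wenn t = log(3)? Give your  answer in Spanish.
Partiendo de la sacudida j(t) = -3·exp(-t), tomamos 3 antiderivadas. La integral de la sacudida es la aceleración. Usando a(0) = 3, obtenemos a(t) = 3·exp(-t). La antiderivada de la aceleración es la velocidad. Usando v(0) = -3, obtenemos v(t) = -3·exp(-t). La antiderivada de la velocidad es la posición. Usando x(0) = 3, obtenemos x(t) = 3·exp(-t). De la ecuación de la posición x(t) = 3·exp(-t), sustituimos t = log(3) para obtener x = 1.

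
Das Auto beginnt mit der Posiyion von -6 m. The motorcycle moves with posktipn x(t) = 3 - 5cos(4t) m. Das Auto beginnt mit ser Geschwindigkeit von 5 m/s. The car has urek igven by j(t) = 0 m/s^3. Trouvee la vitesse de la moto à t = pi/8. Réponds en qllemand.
Um dies zu lösen, müssen wir 1 Ableitung unserer Gleichung für die Position x(t) = 3 - 5·cos(4·t) nehmen. Die Ableitung von der Position ergibt die Geschwindigkeit: v(t) = 20·sin(4·t). Mit v(t) = 20·sin(4·t) und Einsetzen von t = pi/8, finden wir v = 20.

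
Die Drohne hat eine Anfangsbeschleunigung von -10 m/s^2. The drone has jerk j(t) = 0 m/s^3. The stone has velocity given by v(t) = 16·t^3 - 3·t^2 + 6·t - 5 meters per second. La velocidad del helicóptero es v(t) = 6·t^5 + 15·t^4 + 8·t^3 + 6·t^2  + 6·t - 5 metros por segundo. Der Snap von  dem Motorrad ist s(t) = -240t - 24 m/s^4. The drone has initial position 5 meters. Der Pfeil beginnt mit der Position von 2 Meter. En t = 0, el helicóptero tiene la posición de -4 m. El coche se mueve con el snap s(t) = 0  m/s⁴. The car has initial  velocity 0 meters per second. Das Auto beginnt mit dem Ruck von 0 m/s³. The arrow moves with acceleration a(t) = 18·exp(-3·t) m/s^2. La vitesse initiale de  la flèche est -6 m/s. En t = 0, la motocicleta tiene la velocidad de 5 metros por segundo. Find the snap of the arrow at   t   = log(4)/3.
Starting from acceleration a(t) = 18·exp(-3·t), we take 2 derivatives. Differentiating acceleration, we get jerk: j(t) = -54·exp(-3·t). The derivative of jerk gives snap: s(t) = 162·exp(-3·t). We have snap s(t) = 162·exp(-3·t). Substituting t = log(4)/3: s(log(4)/3) = 81/2.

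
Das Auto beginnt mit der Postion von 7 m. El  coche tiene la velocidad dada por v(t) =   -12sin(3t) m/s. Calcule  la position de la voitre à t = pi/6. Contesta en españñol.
Necesitamos integrar nuestra ecuación de la velocidad v(t) = -12·sin(3·t) 1 vez. Tomando ∫v(t)dt y aplicando x(0) = 7, encontramos x(t) = 4·cos(3·t) + 3. Tenemos la posición x(t) = 4·cos(3·t) + 3. Sustituyendo t = pi/6: x(pi/6) = 3.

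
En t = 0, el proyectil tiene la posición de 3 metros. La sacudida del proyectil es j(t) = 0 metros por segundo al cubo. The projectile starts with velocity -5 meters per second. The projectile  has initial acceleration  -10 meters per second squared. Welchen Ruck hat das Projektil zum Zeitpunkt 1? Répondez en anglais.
We have jerk j(t) = 0. Substituting t = 1: j(1) = 0.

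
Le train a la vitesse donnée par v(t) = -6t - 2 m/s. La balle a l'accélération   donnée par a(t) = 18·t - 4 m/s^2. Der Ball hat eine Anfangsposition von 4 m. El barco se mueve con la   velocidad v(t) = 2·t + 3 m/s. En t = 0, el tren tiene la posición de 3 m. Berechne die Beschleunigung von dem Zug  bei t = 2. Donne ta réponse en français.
En partant de la vitesse v(t) = -6·t - 2, nous prenons 1 dérivée. En dérivant la vitesse, nous obtenons l'accélération: a(t) = -6. De l'équation de l'accélération a(t) = -6, nous substituons t = 2 pour obtenir a = -6.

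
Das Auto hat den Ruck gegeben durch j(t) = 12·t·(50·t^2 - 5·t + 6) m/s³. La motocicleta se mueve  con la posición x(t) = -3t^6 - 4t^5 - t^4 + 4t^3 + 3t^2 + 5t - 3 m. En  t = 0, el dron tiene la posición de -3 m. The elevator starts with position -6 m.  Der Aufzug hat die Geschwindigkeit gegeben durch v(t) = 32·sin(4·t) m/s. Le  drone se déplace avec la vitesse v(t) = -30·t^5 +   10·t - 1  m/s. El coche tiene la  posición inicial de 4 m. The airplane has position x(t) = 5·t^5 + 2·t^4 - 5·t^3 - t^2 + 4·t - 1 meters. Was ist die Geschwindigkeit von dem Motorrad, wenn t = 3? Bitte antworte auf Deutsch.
Um dies zu lösen, müssen wir 1 Ableitung unserer Gleichung für die Position x(t) = -3·t^6 - 4·t^5 - t^4 + 4·t^3 + 3·t^2 + 5·t - 3 nehmen. Durch Ableiten von der Position erhalten wir die Geschwindigkeit: v(t) = -18·t^5 - 20·t^4 - 4·t^3 + 12·t^2 + 6·t + 5. Mit v(t) = -18·t^5 - 20·t^4 - 4·t^3 + 12·t^2 + 6·t + 5 und Einsetzen von t = 3, finden wir v = -5971.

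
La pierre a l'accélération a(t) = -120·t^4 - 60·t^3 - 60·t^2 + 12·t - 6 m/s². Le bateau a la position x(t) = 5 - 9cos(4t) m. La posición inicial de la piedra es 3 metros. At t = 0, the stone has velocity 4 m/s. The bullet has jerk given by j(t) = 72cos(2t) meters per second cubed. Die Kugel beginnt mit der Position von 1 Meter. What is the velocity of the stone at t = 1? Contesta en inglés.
Starting from acceleration a(t) = -120·t^4 - 60·t^3 - 60·t^2 + 12·t - 6, we take 1 antiderivative. Integrating acceleration and using the initial condition v(0) = 4, we get v(t) = -24·t^5 - 15·t^4 - 20·t^3 + 6·t^2 - 6·t + 4. Using v(t) = -24·t^5 - 15·t^4 - 20·t^3 + 6·t^2 - 6·t + 4 and substituting t = 1, we find v = -55.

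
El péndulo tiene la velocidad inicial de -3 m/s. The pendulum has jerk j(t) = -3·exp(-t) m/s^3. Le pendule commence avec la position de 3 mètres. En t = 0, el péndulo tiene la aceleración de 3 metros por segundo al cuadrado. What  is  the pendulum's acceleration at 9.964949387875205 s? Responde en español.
Debemos encontrar la antiderivada de nuestra ecuación de la sacudida j(t) = -3·exp(-t) 1 vez. La integral de la sacudida es la aceleración. Usando a(0) = 3, obtenemos a(t) = 3·exp(-t). Usando a(t) = 3·exp(-t) y sustituyendo t = 9.964949387875205, encontramos a = 0.000141058325201339.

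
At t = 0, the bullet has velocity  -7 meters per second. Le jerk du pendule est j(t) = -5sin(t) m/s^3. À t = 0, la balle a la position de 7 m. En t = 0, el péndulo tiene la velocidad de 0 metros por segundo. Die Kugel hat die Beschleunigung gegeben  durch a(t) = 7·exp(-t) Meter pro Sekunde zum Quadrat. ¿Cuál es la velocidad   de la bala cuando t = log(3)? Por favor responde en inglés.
To find the answer, we compute 1 integral of a(t) = 7·exp(-t). The integral of acceleration, with v(0) = -7, gives velocity: v(t) = -7·exp(-t). From the given velocity equation v(t) = -7·exp(-t), we substitute t = log(3) to get v = -7/3.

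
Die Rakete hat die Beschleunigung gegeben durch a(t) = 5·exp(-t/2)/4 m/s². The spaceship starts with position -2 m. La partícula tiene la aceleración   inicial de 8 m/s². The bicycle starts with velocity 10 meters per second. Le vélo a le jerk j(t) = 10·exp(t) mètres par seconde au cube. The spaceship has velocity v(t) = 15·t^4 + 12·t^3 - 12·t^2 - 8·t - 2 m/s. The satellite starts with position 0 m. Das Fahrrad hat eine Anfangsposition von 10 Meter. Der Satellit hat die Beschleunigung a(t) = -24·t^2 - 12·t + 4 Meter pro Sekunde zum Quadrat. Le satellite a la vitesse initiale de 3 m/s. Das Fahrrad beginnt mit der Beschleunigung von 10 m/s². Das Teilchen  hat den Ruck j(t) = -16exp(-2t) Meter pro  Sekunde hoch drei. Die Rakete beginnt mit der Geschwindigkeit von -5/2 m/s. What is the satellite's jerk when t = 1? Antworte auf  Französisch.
Pour résoudre ceci, nous devons prendre 1 dérivée de notre équation de l'accélération a(t) = -24·t^2 - 12·t + 4. La dérivée de l'accélération donne le jerk: j(t) = -48·t - 12. De l'équation du jerk j(t) = -48·t - 12, nous substituons t = 1 pour obtenir j = -60.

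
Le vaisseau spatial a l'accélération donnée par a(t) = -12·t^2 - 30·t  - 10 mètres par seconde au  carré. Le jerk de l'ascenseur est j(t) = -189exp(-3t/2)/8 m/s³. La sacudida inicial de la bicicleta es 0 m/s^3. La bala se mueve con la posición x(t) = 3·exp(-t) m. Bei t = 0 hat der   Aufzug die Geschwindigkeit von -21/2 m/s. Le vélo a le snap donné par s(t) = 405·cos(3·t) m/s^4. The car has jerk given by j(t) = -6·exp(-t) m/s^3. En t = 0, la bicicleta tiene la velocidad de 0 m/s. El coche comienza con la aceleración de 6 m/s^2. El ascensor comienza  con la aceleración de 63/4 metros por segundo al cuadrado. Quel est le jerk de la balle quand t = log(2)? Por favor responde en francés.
En partant de la position x(t) = 3·exp(-t), nous prenons 3 dérivées. La dérivée de la position donne la vitesse: v(t) = -3·exp(-t). En prenant d/dt de v(t), nous trouvons a(t) = 3·exp(-t). En dérivant l'accélération, nous obtenons le jerk: j(t) = -3·exp(-t). Nous avons le jerk j(t) = -3·exp(-t). En substituant t = log(2): j(log(2)) = -3/2.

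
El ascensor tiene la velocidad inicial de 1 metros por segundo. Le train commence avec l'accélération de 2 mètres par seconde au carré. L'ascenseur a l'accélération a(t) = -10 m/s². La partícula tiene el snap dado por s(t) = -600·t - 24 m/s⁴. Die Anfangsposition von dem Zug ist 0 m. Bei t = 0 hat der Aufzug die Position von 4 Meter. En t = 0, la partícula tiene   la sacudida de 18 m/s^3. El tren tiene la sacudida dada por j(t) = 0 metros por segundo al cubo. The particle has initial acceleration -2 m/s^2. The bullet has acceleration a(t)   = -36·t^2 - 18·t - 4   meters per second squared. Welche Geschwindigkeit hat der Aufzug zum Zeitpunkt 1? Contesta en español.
Necesitamos integrar nuestra ecuación de la aceleración a(t) = -10 1 vez. Integrando la aceleración y usando la condición inicial v(0) = 1, obtenemos v(t) = 1 - 10·t. De la ecuación de la velocidad v(t) = 1 - 10·t, sustituimos t = 1 para obtener v = -9.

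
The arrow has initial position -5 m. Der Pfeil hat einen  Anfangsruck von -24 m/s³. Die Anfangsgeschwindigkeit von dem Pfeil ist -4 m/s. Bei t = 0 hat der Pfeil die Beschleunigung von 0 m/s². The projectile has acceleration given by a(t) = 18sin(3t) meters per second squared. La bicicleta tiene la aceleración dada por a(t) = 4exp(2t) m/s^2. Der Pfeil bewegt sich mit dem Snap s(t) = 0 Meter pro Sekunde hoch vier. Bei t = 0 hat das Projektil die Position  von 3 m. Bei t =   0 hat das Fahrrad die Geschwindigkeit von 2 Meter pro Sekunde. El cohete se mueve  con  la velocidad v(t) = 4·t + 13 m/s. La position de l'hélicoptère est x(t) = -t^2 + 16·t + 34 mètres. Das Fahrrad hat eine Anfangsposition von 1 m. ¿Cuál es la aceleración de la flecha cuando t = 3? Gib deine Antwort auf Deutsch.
Um dies zu lösen, müssen wir 2 Integrale unserer Gleichung für den Snap s(t) = 0 finden. Durch Integration von dem Snap und Verwendung der Anfangsbedingung j(0) = -24, erhalten wir j(t) = -24. Mit ∫j(t)dt und Anwendung von a(0) = 0, finden wir a(t) = -24·t. Mit a(t) = -24·t und Einsetzen von t = 3, finden wir a = -72.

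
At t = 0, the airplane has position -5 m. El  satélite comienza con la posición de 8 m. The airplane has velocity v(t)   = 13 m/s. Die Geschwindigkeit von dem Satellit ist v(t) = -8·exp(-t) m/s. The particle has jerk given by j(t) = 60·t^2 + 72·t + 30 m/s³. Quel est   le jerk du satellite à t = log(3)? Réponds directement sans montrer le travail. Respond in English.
The answer is -8/3.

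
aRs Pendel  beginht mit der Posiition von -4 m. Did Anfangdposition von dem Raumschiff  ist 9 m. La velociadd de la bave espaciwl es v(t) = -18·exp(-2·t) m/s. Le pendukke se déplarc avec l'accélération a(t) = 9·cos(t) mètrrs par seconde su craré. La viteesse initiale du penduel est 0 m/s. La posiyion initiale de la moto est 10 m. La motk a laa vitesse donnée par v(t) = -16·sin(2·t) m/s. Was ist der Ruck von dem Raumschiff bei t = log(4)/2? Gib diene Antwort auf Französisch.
En partant de la vitesse v(t) = -18·exp(-2·t), nous prenons 2 dérivées. En dérivant la vitesse, nous obtenons l'accélération: a(t) = 36·exp(-2·t). En dérivant l'accélération, nous obtenons le jerk: j(t) = -72·exp(-2·t). Nous avons le jerk j(t) = -72·exp(-2·t). En substituant t = log(4)/2: j(log(4)/2) = -18.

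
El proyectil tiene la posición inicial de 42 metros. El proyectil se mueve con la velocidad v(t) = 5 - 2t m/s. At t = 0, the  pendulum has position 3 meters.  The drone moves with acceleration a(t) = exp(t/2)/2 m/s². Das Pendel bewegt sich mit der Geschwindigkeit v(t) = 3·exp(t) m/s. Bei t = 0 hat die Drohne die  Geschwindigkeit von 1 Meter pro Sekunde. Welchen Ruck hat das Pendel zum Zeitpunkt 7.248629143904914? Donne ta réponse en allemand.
Ausgehend von der Geschwindigkeit v(t) = 3·exp(t), nehmen wir 2 Ableitungen. Die Ableitung von der Geschwindigkeit ergibt die Beschleunigung: a(t) = 3·exp(t). Durch Ableiten von der Beschleunigung erhalten wir den Ruck: j(t) = 3·exp(t). Aus der Gleichung für den Ruck j(t) = 3·exp(t), setzen wir t = 7.248629143904914 ein und erhalten j = 4218.52758472392.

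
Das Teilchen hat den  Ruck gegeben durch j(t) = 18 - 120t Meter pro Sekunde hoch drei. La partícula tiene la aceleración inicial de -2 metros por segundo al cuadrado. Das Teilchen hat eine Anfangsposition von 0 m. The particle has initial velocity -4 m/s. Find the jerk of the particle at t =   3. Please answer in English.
From the given jerk equation j(t) = 18 - 120·t, we substitute t = 3 to get j = -342.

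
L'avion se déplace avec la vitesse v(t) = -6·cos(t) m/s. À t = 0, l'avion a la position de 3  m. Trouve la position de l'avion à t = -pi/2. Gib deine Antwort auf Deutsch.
Wir müssen das Integral unserer Gleichung für die Geschwindigkeit v(t) = -6·cos(t) 1-mal finden. Durch Integration von der Geschwindigkeit und Verwendung der Anfangsbedingung x(0) = 3, erhalten wir x(t) = 3 - 6·sin(t). Mit x(t) = 3 - 6·sin(t) und Einsetzen von t = -pi/2, finden wir x = 9.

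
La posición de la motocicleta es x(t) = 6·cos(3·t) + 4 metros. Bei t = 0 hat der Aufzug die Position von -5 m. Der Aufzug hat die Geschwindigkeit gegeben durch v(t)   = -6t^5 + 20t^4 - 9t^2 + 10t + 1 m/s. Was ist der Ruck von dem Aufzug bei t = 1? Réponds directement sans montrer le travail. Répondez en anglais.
The jerk at t = 1 is j = 102.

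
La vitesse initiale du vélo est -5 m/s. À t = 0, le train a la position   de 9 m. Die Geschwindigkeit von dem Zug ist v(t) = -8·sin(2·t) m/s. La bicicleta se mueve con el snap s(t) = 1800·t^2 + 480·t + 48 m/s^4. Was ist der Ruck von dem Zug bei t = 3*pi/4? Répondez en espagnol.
Para resolver esto, necesitamos tomar 2 derivadas de nuestra ecuación de la velocidad v(t) = -8·sin(2·t). Tomando d/dt de v(t), encontramos a(t) = -16·cos(2·t). Tomando d/dt de a(t), encontramos j(t) = 32·sin(2·t). Usando j(t) = 32·sin(2·t) y sustituyendo t = 3*pi/4, encontramos j = -32.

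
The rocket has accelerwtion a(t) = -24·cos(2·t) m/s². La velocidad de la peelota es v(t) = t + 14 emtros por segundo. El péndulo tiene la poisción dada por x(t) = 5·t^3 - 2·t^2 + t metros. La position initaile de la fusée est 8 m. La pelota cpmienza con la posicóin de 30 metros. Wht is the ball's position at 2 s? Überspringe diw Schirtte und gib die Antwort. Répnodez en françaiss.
À t = 2, x = 60.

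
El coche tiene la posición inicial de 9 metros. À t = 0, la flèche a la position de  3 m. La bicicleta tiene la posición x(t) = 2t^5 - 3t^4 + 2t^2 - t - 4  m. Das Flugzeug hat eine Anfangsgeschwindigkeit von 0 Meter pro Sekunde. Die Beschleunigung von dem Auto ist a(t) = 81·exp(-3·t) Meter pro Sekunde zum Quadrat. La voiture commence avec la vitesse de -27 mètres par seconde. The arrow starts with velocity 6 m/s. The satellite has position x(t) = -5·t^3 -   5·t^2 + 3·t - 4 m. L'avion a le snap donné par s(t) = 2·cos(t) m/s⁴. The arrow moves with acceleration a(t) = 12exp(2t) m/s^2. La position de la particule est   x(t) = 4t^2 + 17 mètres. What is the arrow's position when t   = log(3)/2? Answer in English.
Starting from acceleration a(t) = 12·exp(2·t), we take 2 antiderivatives. Finding the integral of a(t) and using v(0) = 6: v(t) = 6·exp(2·t). Finding the integral of v(t) and using x(0) = 3: x(t) = 3·exp(2·t). Using x(t) = 3·exp(2·t) and substituting t = log(3)/2, we find x = 9.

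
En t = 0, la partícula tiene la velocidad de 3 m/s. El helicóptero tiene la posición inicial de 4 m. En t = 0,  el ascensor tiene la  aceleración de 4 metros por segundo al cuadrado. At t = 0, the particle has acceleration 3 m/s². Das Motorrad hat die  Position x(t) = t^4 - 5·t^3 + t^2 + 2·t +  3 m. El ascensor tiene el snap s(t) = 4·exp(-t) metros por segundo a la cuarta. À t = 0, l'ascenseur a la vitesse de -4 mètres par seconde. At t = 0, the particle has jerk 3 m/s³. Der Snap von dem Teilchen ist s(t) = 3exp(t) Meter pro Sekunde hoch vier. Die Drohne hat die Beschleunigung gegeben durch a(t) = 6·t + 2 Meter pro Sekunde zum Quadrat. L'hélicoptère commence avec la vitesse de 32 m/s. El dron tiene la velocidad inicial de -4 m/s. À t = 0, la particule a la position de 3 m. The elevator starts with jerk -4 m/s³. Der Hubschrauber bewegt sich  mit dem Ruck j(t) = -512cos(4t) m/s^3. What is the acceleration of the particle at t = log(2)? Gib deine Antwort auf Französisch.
Nous devons trouver la primitive de notre équation du snap s(t) = 3·exp(t) 2 fois. En prenant ∫s(t)dt et en appliquant j(0) = 3, nous trouvons j(t) = 3·exp(t). La primitive du jerk, avec a(0) = 3, donne l'accélération: a(t) = 3·exp(t). Nous avons l'accélération a(t) = 3·exp(t). En substituant t = log(2): a(log(2)) = 6.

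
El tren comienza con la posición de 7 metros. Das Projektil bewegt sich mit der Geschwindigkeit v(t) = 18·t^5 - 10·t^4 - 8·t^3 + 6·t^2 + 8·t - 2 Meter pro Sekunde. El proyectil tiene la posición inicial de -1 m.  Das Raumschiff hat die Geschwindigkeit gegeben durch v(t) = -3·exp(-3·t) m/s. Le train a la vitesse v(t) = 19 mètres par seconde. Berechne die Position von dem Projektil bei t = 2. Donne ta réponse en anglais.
To find the answer, we compute 1 antiderivative of v(t) = 18·t^5 - 10·t^4 - 8·t^3 + 6·t^2 + 8·t - 2. The antiderivative of velocity is position. Using x(0) = -1, we get x(t) = 3·t^6 - 2·t^5 - 2·t^4 + 2·t^3 + 4·t^2 - 2·t - 1. Using x(t) = 3·t^6 - 2·t^5 - 2·t^4 + 2·t^3 + 4·t^2 - 2·t - 1 and substituting t = 2, we find x = 123.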